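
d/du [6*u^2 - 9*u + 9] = 12*u - 9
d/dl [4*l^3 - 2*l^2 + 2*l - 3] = 12*l^2 - 4*l + 2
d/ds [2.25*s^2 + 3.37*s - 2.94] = 4.5*s + 3.37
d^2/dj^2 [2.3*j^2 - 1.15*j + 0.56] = 4.60000000000000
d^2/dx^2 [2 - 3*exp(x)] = -3*exp(x)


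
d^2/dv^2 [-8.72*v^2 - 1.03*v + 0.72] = -17.4400000000000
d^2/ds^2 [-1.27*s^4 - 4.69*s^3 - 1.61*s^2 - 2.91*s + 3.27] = -15.24*s^2 - 28.14*s - 3.22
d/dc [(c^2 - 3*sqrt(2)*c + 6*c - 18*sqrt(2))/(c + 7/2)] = 2*(2*c^2 + 14*c + 15*sqrt(2) + 42)/(4*c^2 + 28*c + 49)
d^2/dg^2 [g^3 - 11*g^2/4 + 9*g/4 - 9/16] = 6*g - 11/2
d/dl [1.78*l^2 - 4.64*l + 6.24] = 3.56*l - 4.64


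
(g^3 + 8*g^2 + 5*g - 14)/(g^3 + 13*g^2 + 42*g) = (g^2 + g - 2)/(g*(g + 6))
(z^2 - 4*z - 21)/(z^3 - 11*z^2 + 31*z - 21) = (z + 3)/(z^2 - 4*z + 3)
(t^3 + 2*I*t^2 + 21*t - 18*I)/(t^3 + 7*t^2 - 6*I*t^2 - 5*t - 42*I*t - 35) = (t^2 + 3*I*t + 18)/(t^2 + t*(7 - 5*I) - 35*I)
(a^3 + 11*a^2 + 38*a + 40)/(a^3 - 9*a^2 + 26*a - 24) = (a^3 + 11*a^2 + 38*a + 40)/(a^3 - 9*a^2 + 26*a - 24)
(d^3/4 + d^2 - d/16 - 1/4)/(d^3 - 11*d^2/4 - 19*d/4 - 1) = (-4*d^3 - 16*d^2 + d + 4)/(4*(-4*d^3 + 11*d^2 + 19*d + 4))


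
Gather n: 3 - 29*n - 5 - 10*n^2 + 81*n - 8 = -10*n^2 + 52*n - 10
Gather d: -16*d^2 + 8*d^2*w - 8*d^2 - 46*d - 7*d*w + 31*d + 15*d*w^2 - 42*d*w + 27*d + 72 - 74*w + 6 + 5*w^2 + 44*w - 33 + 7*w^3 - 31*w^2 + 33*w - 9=d^2*(8*w - 24) + d*(15*w^2 - 49*w + 12) + 7*w^3 - 26*w^2 + 3*w + 36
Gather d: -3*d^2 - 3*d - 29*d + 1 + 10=-3*d^2 - 32*d + 11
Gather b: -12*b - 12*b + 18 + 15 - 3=30 - 24*b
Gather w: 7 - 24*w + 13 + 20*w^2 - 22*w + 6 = 20*w^2 - 46*w + 26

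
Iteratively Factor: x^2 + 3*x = (x + 3)*(x)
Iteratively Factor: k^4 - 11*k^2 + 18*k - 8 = (k - 2)*(k^3 + 2*k^2 - 7*k + 4) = (k - 2)*(k - 1)*(k^2 + 3*k - 4) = (k - 2)*(k - 1)*(k + 4)*(k - 1)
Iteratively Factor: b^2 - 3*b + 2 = (b - 2)*(b - 1)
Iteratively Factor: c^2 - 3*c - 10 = (c + 2)*(c - 5)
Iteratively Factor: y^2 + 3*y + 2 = (y + 1)*(y + 2)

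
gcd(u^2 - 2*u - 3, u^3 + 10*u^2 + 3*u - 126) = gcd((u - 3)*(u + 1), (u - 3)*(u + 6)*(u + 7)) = u - 3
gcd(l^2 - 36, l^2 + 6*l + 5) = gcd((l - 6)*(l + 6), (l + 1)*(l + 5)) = 1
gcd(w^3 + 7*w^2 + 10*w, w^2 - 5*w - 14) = w + 2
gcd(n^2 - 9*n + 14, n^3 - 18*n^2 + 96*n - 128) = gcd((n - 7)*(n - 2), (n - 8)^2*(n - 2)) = n - 2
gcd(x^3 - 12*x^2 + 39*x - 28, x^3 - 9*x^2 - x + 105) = x - 7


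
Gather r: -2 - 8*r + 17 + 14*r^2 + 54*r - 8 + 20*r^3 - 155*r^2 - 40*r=20*r^3 - 141*r^2 + 6*r + 7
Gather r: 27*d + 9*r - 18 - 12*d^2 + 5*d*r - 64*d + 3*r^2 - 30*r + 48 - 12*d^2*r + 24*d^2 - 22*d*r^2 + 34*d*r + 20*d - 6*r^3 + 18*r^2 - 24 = 12*d^2 - 17*d - 6*r^3 + r^2*(21 - 22*d) + r*(-12*d^2 + 39*d - 21) + 6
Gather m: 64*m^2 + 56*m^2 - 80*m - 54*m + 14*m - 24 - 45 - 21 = 120*m^2 - 120*m - 90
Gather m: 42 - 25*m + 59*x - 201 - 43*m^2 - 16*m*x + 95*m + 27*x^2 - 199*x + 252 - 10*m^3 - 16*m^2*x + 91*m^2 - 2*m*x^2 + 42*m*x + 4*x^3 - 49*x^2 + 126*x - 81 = -10*m^3 + m^2*(48 - 16*x) + m*(-2*x^2 + 26*x + 70) + 4*x^3 - 22*x^2 - 14*x + 12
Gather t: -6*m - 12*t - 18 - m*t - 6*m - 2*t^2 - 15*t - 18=-12*m - 2*t^2 + t*(-m - 27) - 36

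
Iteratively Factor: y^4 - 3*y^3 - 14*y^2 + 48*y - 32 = (y - 1)*(y^3 - 2*y^2 - 16*y + 32) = (y - 1)*(y + 4)*(y^2 - 6*y + 8) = (y - 4)*(y - 1)*(y + 4)*(y - 2)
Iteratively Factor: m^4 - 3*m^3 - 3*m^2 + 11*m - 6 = (m - 1)*(m^3 - 2*m^2 - 5*m + 6) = (m - 1)*(m + 2)*(m^2 - 4*m + 3) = (m - 1)^2*(m + 2)*(m - 3)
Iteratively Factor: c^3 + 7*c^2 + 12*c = (c + 4)*(c^2 + 3*c) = c*(c + 4)*(c + 3)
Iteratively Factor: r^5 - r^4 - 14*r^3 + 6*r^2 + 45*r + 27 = (r + 1)*(r^4 - 2*r^3 - 12*r^2 + 18*r + 27) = (r + 1)^2*(r^3 - 3*r^2 - 9*r + 27) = (r + 1)^2*(r + 3)*(r^2 - 6*r + 9) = (r - 3)*(r + 1)^2*(r + 3)*(r - 3)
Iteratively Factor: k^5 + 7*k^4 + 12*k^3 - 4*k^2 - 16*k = (k - 1)*(k^4 + 8*k^3 + 20*k^2 + 16*k) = (k - 1)*(k + 2)*(k^3 + 6*k^2 + 8*k) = k*(k - 1)*(k + 2)*(k^2 + 6*k + 8) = k*(k - 1)*(k + 2)*(k + 4)*(k + 2)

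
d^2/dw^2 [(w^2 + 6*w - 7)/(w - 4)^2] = 2*(14*w + 43)/(w^4 - 16*w^3 + 96*w^2 - 256*w + 256)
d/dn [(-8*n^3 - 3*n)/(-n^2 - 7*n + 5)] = (8*n^4 + 112*n^3 - 123*n^2 - 15)/(n^4 + 14*n^3 + 39*n^2 - 70*n + 25)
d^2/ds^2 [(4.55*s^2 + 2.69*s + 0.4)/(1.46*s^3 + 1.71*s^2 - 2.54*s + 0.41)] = (19.39756*s^6 + 34.404024*s^5 + 151.766124*s^4 + 53.05521*s^3 - 40.345158*s^2 - 23.176554*s + 11.732842)/(3.112136*s^9 + 10.935108*s^8 - 3.435234*s^7 - 30.426105*s^6 + 12.118002*s^5 + 27.570687*s^4 - 26.33555*s^3 + 8.797821*s^2 - 1.280922*s + 0.068921)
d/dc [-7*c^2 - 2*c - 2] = -14*c - 2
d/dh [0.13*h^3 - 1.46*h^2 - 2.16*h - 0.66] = 0.39*h^2 - 2.92*h - 2.16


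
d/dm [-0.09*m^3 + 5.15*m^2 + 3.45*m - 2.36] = -0.27*m^2 + 10.3*m + 3.45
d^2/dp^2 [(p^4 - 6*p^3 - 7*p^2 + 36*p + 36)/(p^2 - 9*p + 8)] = 2*(p^6 - 27*p^5 + 267*p^4 - 1041*p^3 + 1956*p^2 - 2988*p + 4772)/(p^6 - 27*p^5 + 267*p^4 - 1161*p^3 + 2136*p^2 - 1728*p + 512)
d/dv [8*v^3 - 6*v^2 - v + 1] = 24*v^2 - 12*v - 1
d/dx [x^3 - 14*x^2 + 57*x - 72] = 3*x^2 - 28*x + 57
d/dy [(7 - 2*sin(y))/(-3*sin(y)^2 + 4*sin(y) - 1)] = 2*(-3*sin(y)^2 + 21*sin(y) - 13)*cos(y)/((sin(y) - 1)^2*(3*sin(y) - 1)^2)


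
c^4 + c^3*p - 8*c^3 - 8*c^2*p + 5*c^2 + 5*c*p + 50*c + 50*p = (c - 5)^2*(c + 2)*(c + p)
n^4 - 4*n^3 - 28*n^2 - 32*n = n*(n - 8)*(n + 2)^2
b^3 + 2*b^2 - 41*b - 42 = (b - 6)*(b + 1)*(b + 7)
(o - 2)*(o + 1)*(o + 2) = o^3 + o^2 - 4*o - 4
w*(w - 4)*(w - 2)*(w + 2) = w^4 - 4*w^3 - 4*w^2 + 16*w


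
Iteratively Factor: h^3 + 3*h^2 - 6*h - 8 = (h + 4)*(h^2 - h - 2) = (h - 2)*(h + 4)*(h + 1)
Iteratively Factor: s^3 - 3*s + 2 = (s - 1)*(s^2 + s - 2) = (s - 1)^2*(s + 2)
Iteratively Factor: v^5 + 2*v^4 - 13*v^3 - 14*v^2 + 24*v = (v - 1)*(v^4 + 3*v^3 - 10*v^2 - 24*v) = (v - 3)*(v - 1)*(v^3 + 6*v^2 + 8*v) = (v - 3)*(v - 1)*(v + 4)*(v^2 + 2*v) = v*(v - 3)*(v - 1)*(v + 4)*(v + 2)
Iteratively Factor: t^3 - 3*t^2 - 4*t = (t + 1)*(t^2 - 4*t) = t*(t + 1)*(t - 4)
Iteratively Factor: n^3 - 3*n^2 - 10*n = (n + 2)*(n^2 - 5*n) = n*(n + 2)*(n - 5)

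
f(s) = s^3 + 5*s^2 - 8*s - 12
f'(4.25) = 88.69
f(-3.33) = 33.16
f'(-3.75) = -3.31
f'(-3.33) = -8.03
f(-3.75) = 35.58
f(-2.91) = 28.98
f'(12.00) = 544.00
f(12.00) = 2340.00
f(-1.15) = 2.29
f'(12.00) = 544.00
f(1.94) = -1.40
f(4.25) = 121.08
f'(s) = 3*s^2 + 10*s - 8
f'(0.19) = -5.99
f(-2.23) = 19.61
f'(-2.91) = -11.70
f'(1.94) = 22.69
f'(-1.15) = -15.53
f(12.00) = 2340.00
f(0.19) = -13.33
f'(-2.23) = -15.38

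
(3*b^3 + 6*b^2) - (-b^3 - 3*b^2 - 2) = 4*b^3 + 9*b^2 + 2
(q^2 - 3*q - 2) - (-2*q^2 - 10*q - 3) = 3*q^2 + 7*q + 1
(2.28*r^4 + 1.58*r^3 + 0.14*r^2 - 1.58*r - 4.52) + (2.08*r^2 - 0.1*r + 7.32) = 2.28*r^4 + 1.58*r^3 + 2.22*r^2 - 1.68*r + 2.8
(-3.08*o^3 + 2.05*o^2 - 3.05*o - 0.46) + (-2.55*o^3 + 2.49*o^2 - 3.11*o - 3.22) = -5.63*o^3 + 4.54*o^2 - 6.16*o - 3.68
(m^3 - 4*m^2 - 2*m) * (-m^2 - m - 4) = -m^5 + 3*m^4 + 2*m^3 + 18*m^2 + 8*m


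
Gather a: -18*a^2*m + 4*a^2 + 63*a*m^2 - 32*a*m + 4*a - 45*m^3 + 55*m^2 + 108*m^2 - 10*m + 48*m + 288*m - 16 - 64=a^2*(4 - 18*m) + a*(63*m^2 - 32*m + 4) - 45*m^3 + 163*m^2 + 326*m - 80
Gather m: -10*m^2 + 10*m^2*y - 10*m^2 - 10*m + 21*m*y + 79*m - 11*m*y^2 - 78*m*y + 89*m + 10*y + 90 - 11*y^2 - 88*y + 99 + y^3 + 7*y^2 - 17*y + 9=m^2*(10*y - 20) + m*(-11*y^2 - 57*y + 158) + y^3 - 4*y^2 - 95*y + 198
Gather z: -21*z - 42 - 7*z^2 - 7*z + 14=-7*z^2 - 28*z - 28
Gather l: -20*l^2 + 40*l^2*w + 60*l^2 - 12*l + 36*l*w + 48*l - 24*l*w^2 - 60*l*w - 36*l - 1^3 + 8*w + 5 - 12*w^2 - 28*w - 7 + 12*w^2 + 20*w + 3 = l^2*(40*w + 40) + l*(-24*w^2 - 24*w)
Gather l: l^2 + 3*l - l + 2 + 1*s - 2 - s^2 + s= l^2 + 2*l - s^2 + 2*s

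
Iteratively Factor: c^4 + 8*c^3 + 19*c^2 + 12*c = (c + 1)*(c^3 + 7*c^2 + 12*c) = (c + 1)*(c + 3)*(c^2 + 4*c) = c*(c + 1)*(c + 3)*(c + 4)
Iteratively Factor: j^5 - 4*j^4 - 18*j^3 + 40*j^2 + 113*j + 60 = (j + 1)*(j^4 - 5*j^3 - 13*j^2 + 53*j + 60) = (j - 5)*(j + 1)*(j^3 - 13*j - 12) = (j - 5)*(j + 1)^2*(j^2 - j - 12) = (j - 5)*(j - 4)*(j + 1)^2*(j + 3)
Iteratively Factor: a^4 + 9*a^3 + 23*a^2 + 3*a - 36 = (a + 3)*(a^3 + 6*a^2 + 5*a - 12) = (a + 3)^2*(a^2 + 3*a - 4) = (a + 3)^2*(a + 4)*(a - 1)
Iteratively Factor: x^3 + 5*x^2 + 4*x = (x + 1)*(x^2 + 4*x) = x*(x + 1)*(x + 4)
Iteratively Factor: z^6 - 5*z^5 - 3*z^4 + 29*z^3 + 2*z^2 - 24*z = (z + 1)*(z^5 - 6*z^4 + 3*z^3 + 26*z^2 - 24*z) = (z + 1)*(z + 2)*(z^4 - 8*z^3 + 19*z^2 - 12*z) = (z - 1)*(z + 1)*(z + 2)*(z^3 - 7*z^2 + 12*z) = (z - 4)*(z - 1)*(z + 1)*(z + 2)*(z^2 - 3*z) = z*(z - 4)*(z - 1)*(z + 1)*(z + 2)*(z - 3)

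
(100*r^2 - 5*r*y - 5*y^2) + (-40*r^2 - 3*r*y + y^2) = 60*r^2 - 8*r*y - 4*y^2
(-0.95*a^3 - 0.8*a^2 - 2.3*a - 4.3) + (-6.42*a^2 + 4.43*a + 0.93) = -0.95*a^3 - 7.22*a^2 + 2.13*a - 3.37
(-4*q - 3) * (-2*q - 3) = 8*q^2 + 18*q + 9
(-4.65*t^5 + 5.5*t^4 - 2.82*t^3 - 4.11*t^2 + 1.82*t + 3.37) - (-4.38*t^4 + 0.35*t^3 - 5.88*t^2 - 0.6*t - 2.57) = -4.65*t^5 + 9.88*t^4 - 3.17*t^3 + 1.77*t^2 + 2.42*t + 5.94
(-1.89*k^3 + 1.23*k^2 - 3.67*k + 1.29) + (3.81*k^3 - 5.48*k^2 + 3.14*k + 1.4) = 1.92*k^3 - 4.25*k^2 - 0.53*k + 2.69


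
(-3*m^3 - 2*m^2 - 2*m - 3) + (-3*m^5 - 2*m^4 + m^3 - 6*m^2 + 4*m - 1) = -3*m^5 - 2*m^4 - 2*m^3 - 8*m^2 + 2*m - 4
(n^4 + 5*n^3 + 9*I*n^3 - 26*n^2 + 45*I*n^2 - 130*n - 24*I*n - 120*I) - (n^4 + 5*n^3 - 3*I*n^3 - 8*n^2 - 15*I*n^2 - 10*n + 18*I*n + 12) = 12*I*n^3 - 18*n^2 + 60*I*n^2 - 120*n - 42*I*n - 12 - 120*I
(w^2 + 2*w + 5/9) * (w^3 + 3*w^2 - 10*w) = w^5 + 5*w^4 - 31*w^3/9 - 55*w^2/3 - 50*w/9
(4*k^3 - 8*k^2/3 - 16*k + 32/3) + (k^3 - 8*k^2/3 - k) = 5*k^3 - 16*k^2/3 - 17*k + 32/3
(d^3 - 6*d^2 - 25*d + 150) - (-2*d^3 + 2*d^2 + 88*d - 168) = 3*d^3 - 8*d^2 - 113*d + 318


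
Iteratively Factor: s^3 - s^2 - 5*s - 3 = (s + 1)*(s^2 - 2*s - 3) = (s + 1)^2*(s - 3)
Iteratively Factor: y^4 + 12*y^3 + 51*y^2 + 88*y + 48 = (y + 4)*(y^3 + 8*y^2 + 19*y + 12) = (y + 3)*(y + 4)*(y^2 + 5*y + 4) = (y + 3)*(y + 4)^2*(y + 1)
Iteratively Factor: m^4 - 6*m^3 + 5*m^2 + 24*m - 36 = (m - 2)*(m^3 - 4*m^2 - 3*m + 18) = (m - 2)*(m + 2)*(m^2 - 6*m + 9) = (m - 3)*(m - 2)*(m + 2)*(m - 3)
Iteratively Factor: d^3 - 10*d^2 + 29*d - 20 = (d - 1)*(d^2 - 9*d + 20) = (d - 5)*(d - 1)*(d - 4)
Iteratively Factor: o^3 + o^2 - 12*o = (o)*(o^2 + o - 12) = o*(o + 4)*(o - 3)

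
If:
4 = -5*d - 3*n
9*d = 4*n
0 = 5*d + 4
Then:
No Solution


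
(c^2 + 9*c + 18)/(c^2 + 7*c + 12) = (c + 6)/(c + 4)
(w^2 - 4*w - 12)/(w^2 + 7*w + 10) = (w - 6)/(w + 5)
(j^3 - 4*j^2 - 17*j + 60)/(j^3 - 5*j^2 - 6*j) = (-j^3 + 4*j^2 + 17*j - 60)/(j*(-j^2 + 5*j + 6))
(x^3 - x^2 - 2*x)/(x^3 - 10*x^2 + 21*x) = (x^2 - x - 2)/(x^2 - 10*x + 21)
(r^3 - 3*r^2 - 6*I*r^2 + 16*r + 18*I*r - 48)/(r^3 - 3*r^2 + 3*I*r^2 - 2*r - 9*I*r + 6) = (r - 8*I)/(r + I)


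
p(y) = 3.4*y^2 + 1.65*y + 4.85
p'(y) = 6.8*y + 1.65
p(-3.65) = 44.12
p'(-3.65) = -23.17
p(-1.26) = 8.17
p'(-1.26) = -6.92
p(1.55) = 15.58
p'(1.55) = 12.19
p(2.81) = 36.33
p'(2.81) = 20.76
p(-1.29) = 8.38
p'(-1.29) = -7.12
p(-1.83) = 13.22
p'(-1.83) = -10.79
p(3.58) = 54.33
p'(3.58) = 25.99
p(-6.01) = 117.74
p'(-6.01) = -39.22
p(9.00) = 295.10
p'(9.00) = 62.85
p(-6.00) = 117.35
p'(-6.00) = -39.15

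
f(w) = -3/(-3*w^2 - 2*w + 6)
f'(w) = -3*(6*w + 2)/(-3*w^2 - 2*w + 6)^2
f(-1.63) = -2.33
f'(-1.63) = 14.04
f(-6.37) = 0.03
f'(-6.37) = 0.01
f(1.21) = 3.69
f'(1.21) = -42.10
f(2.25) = 0.22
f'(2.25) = -0.25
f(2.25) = 0.22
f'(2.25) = -0.25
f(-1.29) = -0.84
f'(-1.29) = 1.34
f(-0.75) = -0.52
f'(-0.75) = 0.22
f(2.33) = 0.20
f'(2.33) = -0.21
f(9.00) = 0.01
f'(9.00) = 0.00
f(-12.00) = 0.01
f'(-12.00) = 0.00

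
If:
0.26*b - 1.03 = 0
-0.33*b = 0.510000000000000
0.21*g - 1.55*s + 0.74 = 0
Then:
No Solution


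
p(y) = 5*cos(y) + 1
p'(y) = -5*sin(y)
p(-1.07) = 3.40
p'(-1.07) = 4.39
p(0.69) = 4.86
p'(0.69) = -3.18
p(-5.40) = 4.17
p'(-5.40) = -3.86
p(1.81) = -0.18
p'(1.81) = -4.86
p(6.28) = 6.00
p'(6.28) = 0.02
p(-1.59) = 0.90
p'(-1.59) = 5.00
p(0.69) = 4.86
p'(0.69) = -3.18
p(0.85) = 4.30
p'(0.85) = -3.76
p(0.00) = 6.00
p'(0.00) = 0.00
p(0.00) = 6.00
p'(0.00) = 0.00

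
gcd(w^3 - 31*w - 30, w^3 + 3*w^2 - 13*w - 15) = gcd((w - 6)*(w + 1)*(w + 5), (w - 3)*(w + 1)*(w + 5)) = w^2 + 6*w + 5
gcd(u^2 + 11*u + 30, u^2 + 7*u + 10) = u + 5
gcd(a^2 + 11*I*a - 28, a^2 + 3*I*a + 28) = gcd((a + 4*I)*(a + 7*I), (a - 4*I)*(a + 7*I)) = a + 7*I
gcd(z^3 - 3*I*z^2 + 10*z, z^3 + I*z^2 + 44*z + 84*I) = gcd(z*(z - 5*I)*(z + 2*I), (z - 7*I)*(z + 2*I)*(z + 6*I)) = z + 2*I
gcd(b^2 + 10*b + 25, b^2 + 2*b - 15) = b + 5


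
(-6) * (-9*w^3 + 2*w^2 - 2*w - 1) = 54*w^3 - 12*w^2 + 12*w + 6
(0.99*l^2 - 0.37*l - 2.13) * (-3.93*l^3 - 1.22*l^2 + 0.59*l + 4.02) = -3.8907*l^5 + 0.2463*l^4 + 9.4064*l^3 + 6.3601*l^2 - 2.7441*l - 8.5626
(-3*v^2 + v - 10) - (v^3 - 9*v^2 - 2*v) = -v^3 + 6*v^2 + 3*v - 10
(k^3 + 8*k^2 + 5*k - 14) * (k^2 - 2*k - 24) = k^5 + 6*k^4 - 35*k^3 - 216*k^2 - 92*k + 336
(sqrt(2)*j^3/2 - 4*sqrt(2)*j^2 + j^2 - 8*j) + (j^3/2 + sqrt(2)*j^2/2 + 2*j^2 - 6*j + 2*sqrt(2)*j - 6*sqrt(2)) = j^3/2 + sqrt(2)*j^3/2 - 7*sqrt(2)*j^2/2 + 3*j^2 - 14*j + 2*sqrt(2)*j - 6*sqrt(2)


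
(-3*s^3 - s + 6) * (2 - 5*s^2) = 15*s^5 - s^3 - 30*s^2 - 2*s + 12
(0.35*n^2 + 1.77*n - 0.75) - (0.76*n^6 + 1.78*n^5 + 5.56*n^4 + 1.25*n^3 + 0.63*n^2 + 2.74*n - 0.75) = -0.76*n^6 - 1.78*n^5 - 5.56*n^4 - 1.25*n^3 - 0.28*n^2 - 0.97*n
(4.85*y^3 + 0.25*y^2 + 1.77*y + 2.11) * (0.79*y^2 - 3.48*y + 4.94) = 3.8315*y^5 - 16.6805*y^4 + 24.4873*y^3 - 3.2577*y^2 + 1.401*y + 10.4234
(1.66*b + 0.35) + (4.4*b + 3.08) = 6.06*b + 3.43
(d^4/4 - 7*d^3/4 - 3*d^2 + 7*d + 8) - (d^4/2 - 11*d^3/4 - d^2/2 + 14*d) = -d^4/4 + d^3 - 5*d^2/2 - 7*d + 8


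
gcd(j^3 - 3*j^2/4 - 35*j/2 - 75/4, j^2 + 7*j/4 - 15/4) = j + 3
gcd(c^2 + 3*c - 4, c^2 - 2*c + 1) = c - 1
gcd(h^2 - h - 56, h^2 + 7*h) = h + 7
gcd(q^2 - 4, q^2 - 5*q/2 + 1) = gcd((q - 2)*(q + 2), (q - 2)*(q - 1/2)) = q - 2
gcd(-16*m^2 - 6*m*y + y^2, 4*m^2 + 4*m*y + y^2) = 2*m + y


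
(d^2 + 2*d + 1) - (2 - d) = d^2 + 3*d - 1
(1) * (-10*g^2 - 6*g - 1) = -10*g^2 - 6*g - 1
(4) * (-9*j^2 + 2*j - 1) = -36*j^2 + 8*j - 4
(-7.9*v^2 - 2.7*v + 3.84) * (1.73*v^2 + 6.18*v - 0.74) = -13.667*v^4 - 53.493*v^3 - 4.1968*v^2 + 25.7292*v - 2.8416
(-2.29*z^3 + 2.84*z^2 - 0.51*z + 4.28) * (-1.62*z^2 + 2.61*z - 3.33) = 3.7098*z^5 - 10.5777*z^4 + 15.8643*z^3 - 17.7219*z^2 + 12.8691*z - 14.2524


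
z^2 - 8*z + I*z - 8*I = (z - 8)*(z + I)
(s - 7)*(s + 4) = s^2 - 3*s - 28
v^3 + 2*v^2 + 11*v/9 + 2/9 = (v + 1/3)*(v + 2/3)*(v + 1)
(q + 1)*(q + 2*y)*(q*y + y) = q^3*y + 2*q^2*y^2 + 2*q^2*y + 4*q*y^2 + q*y + 2*y^2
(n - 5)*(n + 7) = n^2 + 2*n - 35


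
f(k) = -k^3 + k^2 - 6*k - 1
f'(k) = -3*k^2 + 2*k - 6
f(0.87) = -6.12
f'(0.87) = -6.53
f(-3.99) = 102.38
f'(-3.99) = -61.74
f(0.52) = -3.99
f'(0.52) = -5.77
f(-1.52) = 13.94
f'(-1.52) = -15.97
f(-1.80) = 18.87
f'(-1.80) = -19.32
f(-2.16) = 26.70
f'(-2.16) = -24.32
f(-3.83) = 92.83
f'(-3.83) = -57.67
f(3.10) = -39.78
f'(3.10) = -28.63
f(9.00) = -703.00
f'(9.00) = -231.00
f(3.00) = -37.00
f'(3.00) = -27.00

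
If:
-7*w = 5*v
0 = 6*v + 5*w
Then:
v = 0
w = 0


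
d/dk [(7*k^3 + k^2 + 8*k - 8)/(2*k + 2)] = (7*k^3 + 11*k^2 + k + 8)/(k^2 + 2*k + 1)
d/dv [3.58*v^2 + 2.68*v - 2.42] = 7.16*v + 2.68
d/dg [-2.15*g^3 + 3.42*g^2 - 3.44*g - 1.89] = -6.45*g^2 + 6.84*g - 3.44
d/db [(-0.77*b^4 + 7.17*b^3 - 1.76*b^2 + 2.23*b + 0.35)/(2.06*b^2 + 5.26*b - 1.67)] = (-3.1724*b^5 + 2.61959999999999*b^4 + 80.572*b^3 - 49.7731*b^2 + 4.4364*b - 5.5651)/(4.2436*b^4 + 21.6712*b^3 + 20.7872*b^2 - 17.5684*b + 2.7889)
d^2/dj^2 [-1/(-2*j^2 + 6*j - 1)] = 4*(-2*j^2 + 6*j + 2*(2*j - 3)^2 - 1)/(2*j^2 - 6*j + 1)^3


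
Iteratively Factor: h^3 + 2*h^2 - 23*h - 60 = (h - 5)*(h^2 + 7*h + 12) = (h - 5)*(h + 3)*(h + 4)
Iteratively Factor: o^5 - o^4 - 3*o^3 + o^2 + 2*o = (o - 2)*(o^4 + o^3 - o^2 - o) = (o - 2)*(o + 1)*(o^3 - o) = o*(o - 2)*(o + 1)*(o^2 - 1) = o*(o - 2)*(o + 1)^2*(o - 1)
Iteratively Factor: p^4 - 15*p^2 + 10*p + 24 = (p - 3)*(p^3 + 3*p^2 - 6*p - 8) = (p - 3)*(p + 1)*(p^2 + 2*p - 8) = (p - 3)*(p - 2)*(p + 1)*(p + 4)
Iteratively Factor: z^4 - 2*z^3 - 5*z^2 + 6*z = (z + 2)*(z^3 - 4*z^2 + 3*z) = (z - 1)*(z + 2)*(z^2 - 3*z) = (z - 3)*(z - 1)*(z + 2)*(z)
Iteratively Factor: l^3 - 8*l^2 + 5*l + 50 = (l - 5)*(l^2 - 3*l - 10) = (l - 5)^2*(l + 2)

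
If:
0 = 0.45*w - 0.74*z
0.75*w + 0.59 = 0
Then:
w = -0.79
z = -0.48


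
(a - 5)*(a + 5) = a^2 - 25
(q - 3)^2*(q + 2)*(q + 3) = q^4 - q^3 - 15*q^2 + 9*q + 54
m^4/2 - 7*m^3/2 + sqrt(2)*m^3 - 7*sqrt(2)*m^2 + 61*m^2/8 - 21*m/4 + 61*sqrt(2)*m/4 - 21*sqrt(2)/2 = (m/2 + sqrt(2))*(m - 7/2)*(m - 2)*(m - 3/2)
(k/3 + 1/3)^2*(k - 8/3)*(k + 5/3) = k^4/9 + k^3/9 - 49*k^2/81 - 89*k/81 - 40/81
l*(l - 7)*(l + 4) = l^3 - 3*l^2 - 28*l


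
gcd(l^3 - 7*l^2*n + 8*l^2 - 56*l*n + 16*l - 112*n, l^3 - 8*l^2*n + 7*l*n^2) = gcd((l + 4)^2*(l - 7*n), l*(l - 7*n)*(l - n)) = l - 7*n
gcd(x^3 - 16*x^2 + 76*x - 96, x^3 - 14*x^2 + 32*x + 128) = x - 8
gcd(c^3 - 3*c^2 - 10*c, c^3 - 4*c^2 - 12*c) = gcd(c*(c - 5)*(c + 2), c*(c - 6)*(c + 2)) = c^2 + 2*c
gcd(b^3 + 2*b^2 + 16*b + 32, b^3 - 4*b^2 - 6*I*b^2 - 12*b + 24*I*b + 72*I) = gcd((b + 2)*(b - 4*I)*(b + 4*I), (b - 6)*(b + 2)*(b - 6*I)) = b + 2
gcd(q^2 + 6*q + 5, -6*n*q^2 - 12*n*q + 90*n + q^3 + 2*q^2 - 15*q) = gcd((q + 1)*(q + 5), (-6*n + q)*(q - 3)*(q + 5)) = q + 5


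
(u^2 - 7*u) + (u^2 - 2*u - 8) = 2*u^2 - 9*u - 8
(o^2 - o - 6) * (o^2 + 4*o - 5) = o^4 + 3*o^3 - 15*o^2 - 19*o + 30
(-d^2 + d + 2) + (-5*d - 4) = -d^2 - 4*d - 2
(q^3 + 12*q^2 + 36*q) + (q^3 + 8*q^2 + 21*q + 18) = 2*q^3 + 20*q^2 + 57*q + 18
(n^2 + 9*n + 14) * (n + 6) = n^3 + 15*n^2 + 68*n + 84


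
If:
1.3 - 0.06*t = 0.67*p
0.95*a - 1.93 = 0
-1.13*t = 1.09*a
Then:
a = 2.03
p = 2.12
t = -1.96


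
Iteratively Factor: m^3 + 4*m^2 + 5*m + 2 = (m + 1)*(m^2 + 3*m + 2) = (m + 1)*(m + 2)*(m + 1)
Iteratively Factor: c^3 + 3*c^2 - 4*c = (c + 4)*(c^2 - c) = (c - 1)*(c + 4)*(c)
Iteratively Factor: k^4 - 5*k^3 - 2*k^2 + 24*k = (k - 4)*(k^3 - k^2 - 6*k) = (k - 4)*(k - 3)*(k^2 + 2*k) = k*(k - 4)*(k - 3)*(k + 2)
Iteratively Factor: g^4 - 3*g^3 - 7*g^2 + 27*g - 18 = (g - 3)*(g^3 - 7*g + 6) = (g - 3)*(g - 1)*(g^2 + g - 6) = (g - 3)*(g - 2)*(g - 1)*(g + 3)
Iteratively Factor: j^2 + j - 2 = (j + 2)*(j - 1)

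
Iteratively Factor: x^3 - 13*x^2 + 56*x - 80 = (x - 5)*(x^2 - 8*x + 16) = (x - 5)*(x - 4)*(x - 4)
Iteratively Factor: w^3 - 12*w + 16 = (w + 4)*(w^2 - 4*w + 4) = (w - 2)*(w + 4)*(w - 2)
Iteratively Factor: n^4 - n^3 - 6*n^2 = (n)*(n^3 - n^2 - 6*n) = n^2*(n^2 - n - 6) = n^2*(n + 2)*(n - 3)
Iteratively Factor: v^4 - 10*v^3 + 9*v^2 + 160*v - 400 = (v - 5)*(v^3 - 5*v^2 - 16*v + 80) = (v - 5)*(v + 4)*(v^2 - 9*v + 20) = (v - 5)*(v - 4)*(v + 4)*(v - 5)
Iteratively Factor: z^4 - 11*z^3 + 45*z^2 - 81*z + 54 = (z - 3)*(z^3 - 8*z^2 + 21*z - 18) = (z - 3)^2*(z^2 - 5*z + 6) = (z - 3)^3*(z - 2)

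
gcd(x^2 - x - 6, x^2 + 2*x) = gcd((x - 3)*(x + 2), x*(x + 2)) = x + 2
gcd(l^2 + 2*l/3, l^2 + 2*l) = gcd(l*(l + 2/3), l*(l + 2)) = l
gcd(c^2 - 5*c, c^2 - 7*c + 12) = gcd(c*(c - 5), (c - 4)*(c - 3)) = 1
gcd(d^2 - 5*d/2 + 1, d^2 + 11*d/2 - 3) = d - 1/2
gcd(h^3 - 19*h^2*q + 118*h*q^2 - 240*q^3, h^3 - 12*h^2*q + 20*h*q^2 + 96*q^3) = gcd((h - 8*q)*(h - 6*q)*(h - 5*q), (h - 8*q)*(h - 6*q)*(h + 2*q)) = h^2 - 14*h*q + 48*q^2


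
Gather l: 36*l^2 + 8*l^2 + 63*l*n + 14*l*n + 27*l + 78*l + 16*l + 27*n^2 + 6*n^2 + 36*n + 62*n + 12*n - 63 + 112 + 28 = 44*l^2 + l*(77*n + 121) + 33*n^2 + 110*n + 77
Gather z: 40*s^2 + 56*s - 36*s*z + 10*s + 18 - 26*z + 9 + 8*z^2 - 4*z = 40*s^2 + 66*s + 8*z^2 + z*(-36*s - 30) + 27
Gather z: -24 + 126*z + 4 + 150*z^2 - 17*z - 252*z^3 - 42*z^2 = -252*z^3 + 108*z^2 + 109*z - 20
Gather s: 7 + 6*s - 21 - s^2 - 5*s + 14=-s^2 + s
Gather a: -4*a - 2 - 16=-4*a - 18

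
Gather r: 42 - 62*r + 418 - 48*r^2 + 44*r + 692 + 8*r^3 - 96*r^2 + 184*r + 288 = 8*r^3 - 144*r^2 + 166*r + 1440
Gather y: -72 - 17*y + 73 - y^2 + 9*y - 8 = -y^2 - 8*y - 7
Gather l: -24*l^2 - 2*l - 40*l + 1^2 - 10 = -24*l^2 - 42*l - 9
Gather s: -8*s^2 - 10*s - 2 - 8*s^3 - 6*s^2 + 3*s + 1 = -8*s^3 - 14*s^2 - 7*s - 1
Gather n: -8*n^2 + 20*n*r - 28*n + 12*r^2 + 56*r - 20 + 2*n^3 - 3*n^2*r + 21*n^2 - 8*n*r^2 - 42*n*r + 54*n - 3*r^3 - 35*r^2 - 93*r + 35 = 2*n^3 + n^2*(13 - 3*r) + n*(-8*r^2 - 22*r + 26) - 3*r^3 - 23*r^2 - 37*r + 15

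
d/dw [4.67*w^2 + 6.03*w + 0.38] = 9.34*w + 6.03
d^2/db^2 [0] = 0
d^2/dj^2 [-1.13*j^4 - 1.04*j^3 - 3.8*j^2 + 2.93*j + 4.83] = -13.56*j^2 - 6.24*j - 7.6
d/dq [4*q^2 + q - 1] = 8*q + 1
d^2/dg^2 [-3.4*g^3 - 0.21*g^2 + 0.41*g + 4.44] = -20.4*g - 0.42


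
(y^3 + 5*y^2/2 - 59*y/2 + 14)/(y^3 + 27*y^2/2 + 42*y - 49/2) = (y - 4)/(y + 7)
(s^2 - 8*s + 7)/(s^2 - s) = (s - 7)/s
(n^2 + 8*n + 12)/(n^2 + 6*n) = (n + 2)/n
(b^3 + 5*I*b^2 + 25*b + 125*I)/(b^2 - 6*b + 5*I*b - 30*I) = (b^2 + 25)/(b - 6)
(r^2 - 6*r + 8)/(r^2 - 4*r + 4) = (r - 4)/(r - 2)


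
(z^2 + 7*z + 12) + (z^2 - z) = 2*z^2 + 6*z + 12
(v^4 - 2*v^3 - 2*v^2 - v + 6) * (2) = 2*v^4 - 4*v^3 - 4*v^2 - 2*v + 12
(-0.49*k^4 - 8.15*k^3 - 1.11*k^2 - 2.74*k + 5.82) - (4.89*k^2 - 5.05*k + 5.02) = -0.49*k^4 - 8.15*k^3 - 6.0*k^2 + 2.31*k + 0.800000000000001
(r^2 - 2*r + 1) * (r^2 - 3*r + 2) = r^4 - 5*r^3 + 9*r^2 - 7*r + 2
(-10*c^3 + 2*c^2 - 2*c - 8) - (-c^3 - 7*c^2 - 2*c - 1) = -9*c^3 + 9*c^2 - 7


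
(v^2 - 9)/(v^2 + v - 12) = (v + 3)/(v + 4)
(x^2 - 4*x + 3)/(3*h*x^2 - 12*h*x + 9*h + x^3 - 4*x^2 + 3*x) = 1/(3*h + x)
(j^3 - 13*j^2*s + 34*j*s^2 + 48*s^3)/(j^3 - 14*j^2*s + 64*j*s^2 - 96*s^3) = (j^2 - 7*j*s - 8*s^2)/(j^2 - 8*j*s + 16*s^2)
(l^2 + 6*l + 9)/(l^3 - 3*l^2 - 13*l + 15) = (l + 3)/(l^2 - 6*l + 5)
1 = 1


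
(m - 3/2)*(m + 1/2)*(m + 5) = m^3 + 4*m^2 - 23*m/4 - 15/4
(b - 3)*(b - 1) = b^2 - 4*b + 3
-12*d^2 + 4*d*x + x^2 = (-2*d + x)*(6*d + x)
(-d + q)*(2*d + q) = -2*d^2 + d*q + q^2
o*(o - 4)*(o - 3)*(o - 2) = o^4 - 9*o^3 + 26*o^2 - 24*o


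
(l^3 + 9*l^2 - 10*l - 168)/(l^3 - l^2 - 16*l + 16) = (l^2 + 13*l + 42)/(l^2 + 3*l - 4)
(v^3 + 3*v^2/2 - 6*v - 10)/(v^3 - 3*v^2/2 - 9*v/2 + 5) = (v + 2)/(v - 1)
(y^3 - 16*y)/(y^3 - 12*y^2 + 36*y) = (y^2 - 16)/(y^2 - 12*y + 36)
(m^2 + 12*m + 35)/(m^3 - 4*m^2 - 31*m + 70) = (m + 7)/(m^2 - 9*m + 14)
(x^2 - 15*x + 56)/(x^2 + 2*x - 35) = (x^2 - 15*x + 56)/(x^2 + 2*x - 35)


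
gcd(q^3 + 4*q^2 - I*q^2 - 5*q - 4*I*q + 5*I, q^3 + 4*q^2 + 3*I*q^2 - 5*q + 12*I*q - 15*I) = q^2 + 4*q - 5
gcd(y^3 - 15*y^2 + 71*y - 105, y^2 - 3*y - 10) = y - 5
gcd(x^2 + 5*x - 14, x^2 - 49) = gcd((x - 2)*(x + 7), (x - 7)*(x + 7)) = x + 7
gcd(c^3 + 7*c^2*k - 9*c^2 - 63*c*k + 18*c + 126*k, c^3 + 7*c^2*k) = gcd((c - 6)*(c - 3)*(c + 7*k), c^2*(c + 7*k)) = c + 7*k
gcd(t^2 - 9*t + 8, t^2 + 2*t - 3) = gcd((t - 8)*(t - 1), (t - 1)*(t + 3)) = t - 1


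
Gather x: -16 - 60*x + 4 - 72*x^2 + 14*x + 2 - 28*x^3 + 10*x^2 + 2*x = -28*x^3 - 62*x^2 - 44*x - 10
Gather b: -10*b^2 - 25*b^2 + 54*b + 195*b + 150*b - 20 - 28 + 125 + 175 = -35*b^2 + 399*b + 252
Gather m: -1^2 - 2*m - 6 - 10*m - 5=-12*m - 12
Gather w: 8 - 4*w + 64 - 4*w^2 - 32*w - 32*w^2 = -36*w^2 - 36*w + 72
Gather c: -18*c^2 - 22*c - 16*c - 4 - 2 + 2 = -18*c^2 - 38*c - 4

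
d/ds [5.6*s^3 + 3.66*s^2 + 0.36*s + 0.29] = 16.8*s^2 + 7.32*s + 0.36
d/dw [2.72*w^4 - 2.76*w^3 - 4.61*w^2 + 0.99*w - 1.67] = 10.88*w^3 - 8.28*w^2 - 9.22*w + 0.99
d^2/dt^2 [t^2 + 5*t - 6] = 2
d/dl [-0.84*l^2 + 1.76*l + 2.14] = 1.76 - 1.68*l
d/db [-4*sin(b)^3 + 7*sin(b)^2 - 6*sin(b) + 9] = 2*(-6*sin(b)^2 + 7*sin(b) - 3)*cos(b)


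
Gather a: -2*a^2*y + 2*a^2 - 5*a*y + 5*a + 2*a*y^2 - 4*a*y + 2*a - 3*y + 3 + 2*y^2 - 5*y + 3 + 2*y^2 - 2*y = a^2*(2 - 2*y) + a*(2*y^2 - 9*y + 7) + 4*y^2 - 10*y + 6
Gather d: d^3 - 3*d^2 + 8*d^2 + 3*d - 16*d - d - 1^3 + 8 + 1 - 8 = d^3 + 5*d^2 - 14*d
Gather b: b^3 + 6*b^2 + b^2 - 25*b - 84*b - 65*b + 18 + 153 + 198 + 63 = b^3 + 7*b^2 - 174*b + 432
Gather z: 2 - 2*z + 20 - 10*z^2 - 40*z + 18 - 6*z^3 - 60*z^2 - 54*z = -6*z^3 - 70*z^2 - 96*z + 40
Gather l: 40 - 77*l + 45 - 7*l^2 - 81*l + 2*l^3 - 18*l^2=2*l^3 - 25*l^2 - 158*l + 85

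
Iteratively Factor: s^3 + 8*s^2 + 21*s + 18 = (s + 3)*(s^2 + 5*s + 6) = (s + 2)*(s + 3)*(s + 3)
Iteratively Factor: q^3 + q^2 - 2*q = (q)*(q^2 + q - 2) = q*(q - 1)*(q + 2)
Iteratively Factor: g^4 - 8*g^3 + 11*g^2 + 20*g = (g + 1)*(g^3 - 9*g^2 + 20*g) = (g - 4)*(g + 1)*(g^2 - 5*g) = g*(g - 4)*(g + 1)*(g - 5)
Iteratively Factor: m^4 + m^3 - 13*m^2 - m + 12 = (m + 4)*(m^3 - 3*m^2 - m + 3) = (m + 1)*(m + 4)*(m^2 - 4*m + 3) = (m - 3)*(m + 1)*(m + 4)*(m - 1)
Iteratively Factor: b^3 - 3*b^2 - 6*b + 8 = (b + 2)*(b^2 - 5*b + 4) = (b - 1)*(b + 2)*(b - 4)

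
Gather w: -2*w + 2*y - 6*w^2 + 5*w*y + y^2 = -6*w^2 + w*(5*y - 2) + y^2 + 2*y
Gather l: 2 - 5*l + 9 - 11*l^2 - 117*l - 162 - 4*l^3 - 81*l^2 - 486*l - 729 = -4*l^3 - 92*l^2 - 608*l - 880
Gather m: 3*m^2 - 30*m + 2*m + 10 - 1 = 3*m^2 - 28*m + 9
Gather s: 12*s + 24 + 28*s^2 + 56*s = 28*s^2 + 68*s + 24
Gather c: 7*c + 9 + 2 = 7*c + 11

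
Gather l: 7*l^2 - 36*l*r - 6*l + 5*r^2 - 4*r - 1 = 7*l^2 + l*(-36*r - 6) + 5*r^2 - 4*r - 1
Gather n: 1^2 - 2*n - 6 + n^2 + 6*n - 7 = n^2 + 4*n - 12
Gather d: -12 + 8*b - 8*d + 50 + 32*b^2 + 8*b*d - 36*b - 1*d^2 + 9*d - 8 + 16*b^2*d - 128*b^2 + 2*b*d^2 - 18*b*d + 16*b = -96*b^2 - 12*b + d^2*(2*b - 1) + d*(16*b^2 - 10*b + 1) + 30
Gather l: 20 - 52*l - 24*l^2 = -24*l^2 - 52*l + 20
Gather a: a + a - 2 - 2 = 2*a - 4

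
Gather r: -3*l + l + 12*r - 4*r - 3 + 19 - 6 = -2*l + 8*r + 10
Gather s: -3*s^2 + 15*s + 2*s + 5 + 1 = -3*s^2 + 17*s + 6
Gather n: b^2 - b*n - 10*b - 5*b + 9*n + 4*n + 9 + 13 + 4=b^2 - 15*b + n*(13 - b) + 26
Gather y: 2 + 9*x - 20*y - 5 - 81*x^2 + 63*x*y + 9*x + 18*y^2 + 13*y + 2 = -81*x^2 + 18*x + 18*y^2 + y*(63*x - 7) - 1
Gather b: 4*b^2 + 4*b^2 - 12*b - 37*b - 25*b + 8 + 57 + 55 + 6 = 8*b^2 - 74*b + 126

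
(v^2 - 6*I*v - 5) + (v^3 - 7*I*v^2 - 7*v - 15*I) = v^3 + v^2 - 7*I*v^2 - 7*v - 6*I*v - 5 - 15*I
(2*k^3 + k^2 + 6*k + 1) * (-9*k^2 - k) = -18*k^5 - 11*k^4 - 55*k^3 - 15*k^2 - k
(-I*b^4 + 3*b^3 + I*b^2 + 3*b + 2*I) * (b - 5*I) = -I*b^5 - 2*b^4 - 14*I*b^3 + 8*b^2 - 13*I*b + 10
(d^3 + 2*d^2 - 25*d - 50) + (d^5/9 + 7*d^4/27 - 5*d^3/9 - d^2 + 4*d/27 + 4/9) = d^5/9 + 7*d^4/27 + 4*d^3/9 + d^2 - 671*d/27 - 446/9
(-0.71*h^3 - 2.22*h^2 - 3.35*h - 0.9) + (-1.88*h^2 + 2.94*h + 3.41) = -0.71*h^3 - 4.1*h^2 - 0.41*h + 2.51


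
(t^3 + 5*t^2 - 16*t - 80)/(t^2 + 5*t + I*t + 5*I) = (t^2 - 16)/(t + I)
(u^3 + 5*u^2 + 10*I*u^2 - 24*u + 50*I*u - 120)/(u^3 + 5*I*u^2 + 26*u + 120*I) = (u + 5)/(u - 5*I)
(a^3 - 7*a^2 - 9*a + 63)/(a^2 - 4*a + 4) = (a^3 - 7*a^2 - 9*a + 63)/(a^2 - 4*a + 4)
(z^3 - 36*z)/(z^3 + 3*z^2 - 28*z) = (z^2 - 36)/(z^2 + 3*z - 28)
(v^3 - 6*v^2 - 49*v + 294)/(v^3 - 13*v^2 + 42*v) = (v + 7)/v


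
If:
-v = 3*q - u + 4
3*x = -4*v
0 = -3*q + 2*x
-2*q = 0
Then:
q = 0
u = 4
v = 0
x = 0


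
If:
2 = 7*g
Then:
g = 2/7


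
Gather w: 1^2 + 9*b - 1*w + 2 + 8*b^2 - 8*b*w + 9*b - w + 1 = 8*b^2 + 18*b + w*(-8*b - 2) + 4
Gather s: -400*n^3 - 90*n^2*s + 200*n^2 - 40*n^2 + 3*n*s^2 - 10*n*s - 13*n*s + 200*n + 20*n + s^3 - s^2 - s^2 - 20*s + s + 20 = -400*n^3 + 160*n^2 + 220*n + s^3 + s^2*(3*n - 2) + s*(-90*n^2 - 23*n - 19) + 20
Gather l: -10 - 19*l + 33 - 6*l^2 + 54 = -6*l^2 - 19*l + 77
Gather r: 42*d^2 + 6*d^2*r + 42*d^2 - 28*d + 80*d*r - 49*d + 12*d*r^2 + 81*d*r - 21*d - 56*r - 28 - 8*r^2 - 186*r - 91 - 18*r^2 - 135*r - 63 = 84*d^2 - 98*d + r^2*(12*d - 26) + r*(6*d^2 + 161*d - 377) - 182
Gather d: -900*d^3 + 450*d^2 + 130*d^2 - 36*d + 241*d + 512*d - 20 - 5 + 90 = -900*d^3 + 580*d^2 + 717*d + 65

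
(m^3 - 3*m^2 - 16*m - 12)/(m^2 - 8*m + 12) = (m^2 + 3*m + 2)/(m - 2)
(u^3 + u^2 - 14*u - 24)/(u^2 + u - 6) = (u^2 - 2*u - 8)/(u - 2)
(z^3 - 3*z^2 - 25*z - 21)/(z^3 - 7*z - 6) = (z^2 - 4*z - 21)/(z^2 - z - 6)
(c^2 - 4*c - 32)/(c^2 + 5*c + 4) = (c - 8)/(c + 1)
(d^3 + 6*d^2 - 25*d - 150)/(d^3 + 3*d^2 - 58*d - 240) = (d - 5)/(d - 8)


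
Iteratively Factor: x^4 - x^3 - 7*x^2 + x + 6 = (x + 1)*(x^3 - 2*x^2 - 5*x + 6) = (x - 3)*(x + 1)*(x^2 + x - 2) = (x - 3)*(x + 1)*(x + 2)*(x - 1)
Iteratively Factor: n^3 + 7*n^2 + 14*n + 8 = (n + 2)*(n^2 + 5*n + 4) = (n + 2)*(n + 4)*(n + 1)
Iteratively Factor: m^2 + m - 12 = (m - 3)*(m + 4)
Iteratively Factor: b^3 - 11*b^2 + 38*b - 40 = (b - 5)*(b^2 - 6*b + 8) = (b - 5)*(b - 4)*(b - 2)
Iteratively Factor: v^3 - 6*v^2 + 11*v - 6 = (v - 2)*(v^2 - 4*v + 3) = (v - 2)*(v - 1)*(v - 3)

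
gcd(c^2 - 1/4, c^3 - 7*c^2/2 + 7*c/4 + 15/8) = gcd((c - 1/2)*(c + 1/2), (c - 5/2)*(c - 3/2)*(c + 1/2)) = c + 1/2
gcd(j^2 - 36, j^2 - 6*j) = j - 6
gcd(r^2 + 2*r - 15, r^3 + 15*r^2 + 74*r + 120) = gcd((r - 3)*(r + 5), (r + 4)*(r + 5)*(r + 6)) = r + 5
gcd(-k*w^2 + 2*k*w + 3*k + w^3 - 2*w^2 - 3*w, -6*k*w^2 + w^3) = 1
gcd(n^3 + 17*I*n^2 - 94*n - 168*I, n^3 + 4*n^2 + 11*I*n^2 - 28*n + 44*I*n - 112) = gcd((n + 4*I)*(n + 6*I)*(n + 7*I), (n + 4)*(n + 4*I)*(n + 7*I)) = n^2 + 11*I*n - 28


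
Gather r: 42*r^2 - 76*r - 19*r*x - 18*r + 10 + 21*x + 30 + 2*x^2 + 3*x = 42*r^2 + r*(-19*x - 94) + 2*x^2 + 24*x + 40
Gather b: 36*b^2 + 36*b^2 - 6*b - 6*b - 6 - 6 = 72*b^2 - 12*b - 12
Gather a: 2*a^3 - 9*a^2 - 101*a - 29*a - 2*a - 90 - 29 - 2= 2*a^3 - 9*a^2 - 132*a - 121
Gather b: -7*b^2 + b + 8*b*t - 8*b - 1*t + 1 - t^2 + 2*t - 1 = -7*b^2 + b*(8*t - 7) - t^2 + t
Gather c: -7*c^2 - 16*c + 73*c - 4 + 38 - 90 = -7*c^2 + 57*c - 56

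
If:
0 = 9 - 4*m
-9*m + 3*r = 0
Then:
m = 9/4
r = 27/4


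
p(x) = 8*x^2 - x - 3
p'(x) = 16*x - 1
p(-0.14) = -2.70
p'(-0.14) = -3.24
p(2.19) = 33.18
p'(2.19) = 34.04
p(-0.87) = 3.93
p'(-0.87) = -14.92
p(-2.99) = 71.51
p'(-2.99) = -48.84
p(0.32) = -2.50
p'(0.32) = 4.12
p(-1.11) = 7.97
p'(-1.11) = -18.76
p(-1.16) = 8.92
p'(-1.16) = -19.56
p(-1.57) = 18.29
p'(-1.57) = -26.12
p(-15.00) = 1812.00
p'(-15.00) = -241.00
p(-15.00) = 1812.00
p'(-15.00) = -241.00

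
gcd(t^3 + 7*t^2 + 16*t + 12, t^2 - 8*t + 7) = 1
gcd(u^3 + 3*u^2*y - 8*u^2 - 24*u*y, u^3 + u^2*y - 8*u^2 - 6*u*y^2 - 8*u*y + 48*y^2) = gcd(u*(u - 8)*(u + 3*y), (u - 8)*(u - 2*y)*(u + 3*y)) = u^2 + 3*u*y - 8*u - 24*y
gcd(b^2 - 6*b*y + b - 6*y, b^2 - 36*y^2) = -b + 6*y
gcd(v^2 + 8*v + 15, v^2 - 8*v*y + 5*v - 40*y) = v + 5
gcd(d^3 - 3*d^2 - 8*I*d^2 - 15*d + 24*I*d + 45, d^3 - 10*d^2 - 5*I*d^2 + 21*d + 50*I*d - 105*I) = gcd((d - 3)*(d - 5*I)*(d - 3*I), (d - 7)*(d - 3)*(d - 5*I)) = d^2 + d*(-3 - 5*I) + 15*I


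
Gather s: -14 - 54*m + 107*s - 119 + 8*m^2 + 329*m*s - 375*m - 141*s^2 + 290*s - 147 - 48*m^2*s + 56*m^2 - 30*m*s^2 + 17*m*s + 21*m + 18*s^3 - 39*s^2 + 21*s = 64*m^2 - 408*m + 18*s^3 + s^2*(-30*m - 180) + s*(-48*m^2 + 346*m + 418) - 280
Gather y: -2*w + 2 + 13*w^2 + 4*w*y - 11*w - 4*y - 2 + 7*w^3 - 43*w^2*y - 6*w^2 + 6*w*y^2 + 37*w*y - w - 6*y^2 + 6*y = 7*w^3 + 7*w^2 - 14*w + y^2*(6*w - 6) + y*(-43*w^2 + 41*w + 2)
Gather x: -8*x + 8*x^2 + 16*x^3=16*x^3 + 8*x^2 - 8*x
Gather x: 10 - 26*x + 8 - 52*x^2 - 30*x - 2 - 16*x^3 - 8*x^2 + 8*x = -16*x^3 - 60*x^2 - 48*x + 16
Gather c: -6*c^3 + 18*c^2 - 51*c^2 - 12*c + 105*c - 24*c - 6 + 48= -6*c^3 - 33*c^2 + 69*c + 42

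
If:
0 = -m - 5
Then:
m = -5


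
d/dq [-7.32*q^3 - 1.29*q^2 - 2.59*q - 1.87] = -21.96*q^2 - 2.58*q - 2.59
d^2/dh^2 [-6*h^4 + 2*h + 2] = -72*h^2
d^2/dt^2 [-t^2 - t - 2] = -2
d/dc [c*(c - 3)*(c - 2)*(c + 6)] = 4*c^3 + 3*c^2 - 48*c + 36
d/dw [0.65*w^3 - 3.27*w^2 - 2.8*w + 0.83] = 1.95*w^2 - 6.54*w - 2.8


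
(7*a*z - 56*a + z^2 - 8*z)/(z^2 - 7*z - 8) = (7*a + z)/(z + 1)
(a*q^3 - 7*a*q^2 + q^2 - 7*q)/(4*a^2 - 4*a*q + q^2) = q*(a*q^2 - 7*a*q + q - 7)/(4*a^2 - 4*a*q + q^2)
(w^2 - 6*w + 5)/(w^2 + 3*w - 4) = (w - 5)/(w + 4)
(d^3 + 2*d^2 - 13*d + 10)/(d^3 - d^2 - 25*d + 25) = (d - 2)/(d - 5)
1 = 1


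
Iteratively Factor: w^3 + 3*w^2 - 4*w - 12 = (w + 2)*(w^2 + w - 6) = (w + 2)*(w + 3)*(w - 2)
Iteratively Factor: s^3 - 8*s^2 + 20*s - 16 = (s - 4)*(s^2 - 4*s + 4) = (s - 4)*(s - 2)*(s - 2)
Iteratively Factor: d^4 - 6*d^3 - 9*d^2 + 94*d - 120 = (d + 4)*(d^3 - 10*d^2 + 31*d - 30) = (d - 5)*(d + 4)*(d^2 - 5*d + 6) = (d - 5)*(d - 2)*(d + 4)*(d - 3)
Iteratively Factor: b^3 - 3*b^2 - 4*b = (b)*(b^2 - 3*b - 4) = b*(b - 4)*(b + 1)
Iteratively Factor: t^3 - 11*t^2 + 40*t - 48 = (t - 4)*(t^2 - 7*t + 12) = (t - 4)*(t - 3)*(t - 4)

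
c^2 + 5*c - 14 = (c - 2)*(c + 7)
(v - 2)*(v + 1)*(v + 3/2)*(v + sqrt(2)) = v^4 + v^3/2 + sqrt(2)*v^3 - 7*v^2/2 + sqrt(2)*v^2/2 - 7*sqrt(2)*v/2 - 3*v - 3*sqrt(2)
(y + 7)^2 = y^2 + 14*y + 49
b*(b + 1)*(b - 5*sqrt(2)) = b^3 - 5*sqrt(2)*b^2 + b^2 - 5*sqrt(2)*b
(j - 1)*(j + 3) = j^2 + 2*j - 3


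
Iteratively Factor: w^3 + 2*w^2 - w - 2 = (w + 1)*(w^2 + w - 2) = (w - 1)*(w + 1)*(w + 2)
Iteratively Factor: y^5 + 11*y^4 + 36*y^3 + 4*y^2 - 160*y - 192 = (y + 4)*(y^4 + 7*y^3 + 8*y^2 - 28*y - 48) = (y + 2)*(y + 4)*(y^3 + 5*y^2 - 2*y - 24) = (y + 2)*(y + 3)*(y + 4)*(y^2 + 2*y - 8) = (y - 2)*(y + 2)*(y + 3)*(y + 4)*(y + 4)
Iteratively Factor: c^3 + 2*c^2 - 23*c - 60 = (c - 5)*(c^2 + 7*c + 12) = (c - 5)*(c + 3)*(c + 4)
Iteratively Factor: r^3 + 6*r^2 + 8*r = (r + 2)*(r^2 + 4*r) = r*(r + 2)*(r + 4)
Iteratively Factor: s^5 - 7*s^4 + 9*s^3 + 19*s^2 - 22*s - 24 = (s + 1)*(s^4 - 8*s^3 + 17*s^2 + 2*s - 24) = (s + 1)^2*(s^3 - 9*s^2 + 26*s - 24) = (s - 3)*(s + 1)^2*(s^2 - 6*s + 8) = (s - 3)*(s - 2)*(s + 1)^2*(s - 4)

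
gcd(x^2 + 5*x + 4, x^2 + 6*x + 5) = x + 1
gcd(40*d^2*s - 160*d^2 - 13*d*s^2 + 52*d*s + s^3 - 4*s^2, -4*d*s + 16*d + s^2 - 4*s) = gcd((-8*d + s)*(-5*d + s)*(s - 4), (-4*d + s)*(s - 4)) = s - 4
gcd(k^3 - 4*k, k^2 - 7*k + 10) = k - 2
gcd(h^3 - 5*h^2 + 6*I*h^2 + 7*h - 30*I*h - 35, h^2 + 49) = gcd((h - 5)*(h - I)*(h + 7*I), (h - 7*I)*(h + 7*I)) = h + 7*I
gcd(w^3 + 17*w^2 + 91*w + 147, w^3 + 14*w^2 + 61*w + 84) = w^2 + 10*w + 21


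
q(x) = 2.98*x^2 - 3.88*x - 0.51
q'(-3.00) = -21.76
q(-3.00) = 37.95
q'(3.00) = 14.00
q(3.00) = 14.67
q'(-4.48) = -30.58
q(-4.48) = 76.68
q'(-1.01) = -9.90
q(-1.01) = 6.45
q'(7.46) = 40.58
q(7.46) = 136.39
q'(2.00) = 8.04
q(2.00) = 3.65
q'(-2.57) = -19.20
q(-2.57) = 29.14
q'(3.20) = 15.19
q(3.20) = 17.59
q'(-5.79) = -38.39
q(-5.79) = 121.86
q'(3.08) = 14.48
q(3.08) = 15.81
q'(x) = 5.96*x - 3.88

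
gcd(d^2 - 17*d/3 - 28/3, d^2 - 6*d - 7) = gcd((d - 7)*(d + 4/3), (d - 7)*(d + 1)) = d - 7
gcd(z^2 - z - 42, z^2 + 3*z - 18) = z + 6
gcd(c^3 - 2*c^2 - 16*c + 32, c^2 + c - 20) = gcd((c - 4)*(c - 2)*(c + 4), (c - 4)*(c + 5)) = c - 4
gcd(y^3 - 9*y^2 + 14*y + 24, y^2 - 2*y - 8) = y - 4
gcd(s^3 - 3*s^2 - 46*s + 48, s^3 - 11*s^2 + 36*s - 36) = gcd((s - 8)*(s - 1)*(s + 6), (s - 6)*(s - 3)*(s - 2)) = 1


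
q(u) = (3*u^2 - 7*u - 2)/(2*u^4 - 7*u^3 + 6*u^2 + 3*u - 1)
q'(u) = (6*u - 7)/(2*u^4 - 7*u^3 + 6*u^2 + 3*u - 1) + (3*u^2 - 7*u - 2)*(-8*u^3 + 21*u^2 - 12*u - 3)/(2*u^4 - 7*u^3 + 6*u^2 + 3*u - 1)^2 = (-12*u^5 + 63*u^4 - 82*u^3 + 9*u^2 + 18*u + 13)/(4*u^8 - 28*u^7 + 73*u^6 - 72*u^5 - 10*u^4 + 50*u^3 - 3*u^2 - 6*u + 1)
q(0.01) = 2.14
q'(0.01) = 14.03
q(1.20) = -1.85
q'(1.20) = 0.61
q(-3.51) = 0.09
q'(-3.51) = 0.04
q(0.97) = -2.03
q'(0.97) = 1.11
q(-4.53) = 0.06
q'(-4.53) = 0.02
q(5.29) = 0.06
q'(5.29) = -0.02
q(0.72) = -2.50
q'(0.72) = 3.04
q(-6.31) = 0.03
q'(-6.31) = 0.01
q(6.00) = 0.05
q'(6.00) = -0.02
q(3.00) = 0.11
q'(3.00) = 0.10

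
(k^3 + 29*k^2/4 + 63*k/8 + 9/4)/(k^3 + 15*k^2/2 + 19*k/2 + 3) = (k + 3/4)/(k + 1)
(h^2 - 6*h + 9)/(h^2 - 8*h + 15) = (h - 3)/(h - 5)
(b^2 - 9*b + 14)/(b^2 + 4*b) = (b^2 - 9*b + 14)/(b*(b + 4))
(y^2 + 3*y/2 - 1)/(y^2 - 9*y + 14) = (y^2 + 3*y/2 - 1)/(y^2 - 9*y + 14)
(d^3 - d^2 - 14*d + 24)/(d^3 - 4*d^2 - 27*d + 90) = (d^2 + 2*d - 8)/(d^2 - d - 30)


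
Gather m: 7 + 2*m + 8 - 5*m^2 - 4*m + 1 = -5*m^2 - 2*m + 16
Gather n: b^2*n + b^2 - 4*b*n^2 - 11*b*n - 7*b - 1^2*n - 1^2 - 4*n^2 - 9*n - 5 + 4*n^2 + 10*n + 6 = b^2 - 4*b*n^2 - 7*b + n*(b^2 - 11*b)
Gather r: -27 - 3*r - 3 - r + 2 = -4*r - 28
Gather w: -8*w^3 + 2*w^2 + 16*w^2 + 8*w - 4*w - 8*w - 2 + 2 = -8*w^3 + 18*w^2 - 4*w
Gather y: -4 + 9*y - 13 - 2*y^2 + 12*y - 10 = -2*y^2 + 21*y - 27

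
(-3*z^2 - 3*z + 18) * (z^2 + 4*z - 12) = -3*z^4 - 15*z^3 + 42*z^2 + 108*z - 216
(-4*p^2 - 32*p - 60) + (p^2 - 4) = -3*p^2 - 32*p - 64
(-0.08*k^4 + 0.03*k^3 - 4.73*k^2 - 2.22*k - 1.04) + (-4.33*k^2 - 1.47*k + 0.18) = -0.08*k^4 + 0.03*k^3 - 9.06*k^2 - 3.69*k - 0.86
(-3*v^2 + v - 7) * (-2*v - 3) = 6*v^3 + 7*v^2 + 11*v + 21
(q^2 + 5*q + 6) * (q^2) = q^4 + 5*q^3 + 6*q^2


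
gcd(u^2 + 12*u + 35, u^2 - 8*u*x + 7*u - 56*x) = u + 7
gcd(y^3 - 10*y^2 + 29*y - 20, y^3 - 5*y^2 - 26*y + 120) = y - 4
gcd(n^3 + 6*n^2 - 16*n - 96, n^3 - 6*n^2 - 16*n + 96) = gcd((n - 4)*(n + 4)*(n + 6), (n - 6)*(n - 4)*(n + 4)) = n^2 - 16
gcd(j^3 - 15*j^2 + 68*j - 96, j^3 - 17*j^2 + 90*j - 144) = j^2 - 11*j + 24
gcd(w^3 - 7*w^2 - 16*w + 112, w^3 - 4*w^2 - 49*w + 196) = w^2 - 11*w + 28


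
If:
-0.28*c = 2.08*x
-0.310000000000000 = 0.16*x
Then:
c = 14.39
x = -1.94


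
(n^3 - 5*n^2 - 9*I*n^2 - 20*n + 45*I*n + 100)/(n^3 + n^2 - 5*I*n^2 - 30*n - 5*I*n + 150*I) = (n - 4*I)/(n + 6)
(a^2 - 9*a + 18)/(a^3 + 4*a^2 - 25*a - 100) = (a^2 - 9*a + 18)/(a^3 + 4*a^2 - 25*a - 100)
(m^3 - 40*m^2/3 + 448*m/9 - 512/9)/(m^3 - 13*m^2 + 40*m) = (9*m^2 - 48*m + 64)/(9*m*(m - 5))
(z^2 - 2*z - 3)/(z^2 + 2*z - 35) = (z^2 - 2*z - 3)/(z^2 + 2*z - 35)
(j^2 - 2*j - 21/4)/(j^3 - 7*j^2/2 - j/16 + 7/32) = 8*(2*j + 3)/(16*j^2 - 1)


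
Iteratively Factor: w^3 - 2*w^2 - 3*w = (w - 3)*(w^2 + w) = w*(w - 3)*(w + 1)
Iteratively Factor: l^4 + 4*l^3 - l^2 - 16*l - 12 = (l + 1)*(l^3 + 3*l^2 - 4*l - 12) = (l + 1)*(l + 2)*(l^2 + l - 6) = (l + 1)*(l + 2)*(l + 3)*(l - 2)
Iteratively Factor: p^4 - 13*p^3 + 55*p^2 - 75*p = (p - 3)*(p^3 - 10*p^2 + 25*p) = (p - 5)*(p - 3)*(p^2 - 5*p) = (p - 5)^2*(p - 3)*(p)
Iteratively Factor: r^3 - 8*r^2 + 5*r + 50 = (r + 2)*(r^2 - 10*r + 25) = (r - 5)*(r + 2)*(r - 5)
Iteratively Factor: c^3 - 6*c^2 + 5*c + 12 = (c + 1)*(c^2 - 7*c + 12) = (c - 3)*(c + 1)*(c - 4)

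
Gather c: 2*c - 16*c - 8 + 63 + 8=63 - 14*c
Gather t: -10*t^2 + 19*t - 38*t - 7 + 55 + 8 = -10*t^2 - 19*t + 56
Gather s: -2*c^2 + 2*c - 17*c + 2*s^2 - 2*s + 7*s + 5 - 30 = -2*c^2 - 15*c + 2*s^2 + 5*s - 25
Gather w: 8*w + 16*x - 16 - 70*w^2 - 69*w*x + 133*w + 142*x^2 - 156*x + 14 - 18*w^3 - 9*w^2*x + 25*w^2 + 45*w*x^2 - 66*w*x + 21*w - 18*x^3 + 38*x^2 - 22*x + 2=-18*w^3 + w^2*(-9*x - 45) + w*(45*x^2 - 135*x + 162) - 18*x^3 + 180*x^2 - 162*x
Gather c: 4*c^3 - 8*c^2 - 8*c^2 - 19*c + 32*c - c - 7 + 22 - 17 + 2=4*c^3 - 16*c^2 + 12*c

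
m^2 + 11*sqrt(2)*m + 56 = (m + 4*sqrt(2))*(m + 7*sqrt(2))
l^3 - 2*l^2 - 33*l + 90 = (l - 5)*(l - 3)*(l + 6)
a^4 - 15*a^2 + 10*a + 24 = (a - 3)*(a - 2)*(a + 1)*(a + 4)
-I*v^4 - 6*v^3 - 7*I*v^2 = v^2*(v - 7*I)*(-I*v + 1)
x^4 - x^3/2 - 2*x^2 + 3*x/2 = x*(x - 1)^2*(x + 3/2)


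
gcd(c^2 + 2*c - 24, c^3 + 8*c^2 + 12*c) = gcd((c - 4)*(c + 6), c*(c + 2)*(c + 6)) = c + 6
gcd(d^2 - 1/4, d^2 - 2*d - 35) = 1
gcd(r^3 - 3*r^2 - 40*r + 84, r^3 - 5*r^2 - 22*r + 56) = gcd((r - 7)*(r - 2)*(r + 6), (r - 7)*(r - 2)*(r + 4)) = r^2 - 9*r + 14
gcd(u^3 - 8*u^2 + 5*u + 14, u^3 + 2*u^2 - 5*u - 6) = u^2 - u - 2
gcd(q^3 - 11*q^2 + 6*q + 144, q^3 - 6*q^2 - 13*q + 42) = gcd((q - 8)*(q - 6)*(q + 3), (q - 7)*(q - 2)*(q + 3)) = q + 3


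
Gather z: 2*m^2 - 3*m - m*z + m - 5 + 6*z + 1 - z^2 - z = 2*m^2 - 2*m - z^2 + z*(5 - m) - 4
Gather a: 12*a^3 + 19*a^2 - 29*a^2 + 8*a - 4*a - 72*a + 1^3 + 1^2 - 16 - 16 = 12*a^3 - 10*a^2 - 68*a - 30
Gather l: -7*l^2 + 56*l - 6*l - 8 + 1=-7*l^2 + 50*l - 7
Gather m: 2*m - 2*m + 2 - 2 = 0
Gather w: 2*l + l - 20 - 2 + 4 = 3*l - 18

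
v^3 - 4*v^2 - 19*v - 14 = (v - 7)*(v + 1)*(v + 2)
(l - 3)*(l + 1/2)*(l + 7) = l^3 + 9*l^2/2 - 19*l - 21/2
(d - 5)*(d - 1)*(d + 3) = d^3 - 3*d^2 - 13*d + 15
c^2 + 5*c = c*(c + 5)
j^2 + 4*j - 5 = (j - 1)*(j + 5)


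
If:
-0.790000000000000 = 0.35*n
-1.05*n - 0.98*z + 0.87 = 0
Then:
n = -2.26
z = 3.31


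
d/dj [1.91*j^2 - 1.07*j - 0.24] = 3.82*j - 1.07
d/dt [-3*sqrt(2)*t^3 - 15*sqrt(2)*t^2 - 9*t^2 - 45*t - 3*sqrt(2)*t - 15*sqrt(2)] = -9*sqrt(2)*t^2 - 30*sqrt(2)*t - 18*t - 45 - 3*sqrt(2)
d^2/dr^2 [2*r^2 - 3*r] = 4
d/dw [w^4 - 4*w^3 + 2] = 4*w^2*(w - 3)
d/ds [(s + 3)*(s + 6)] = 2*s + 9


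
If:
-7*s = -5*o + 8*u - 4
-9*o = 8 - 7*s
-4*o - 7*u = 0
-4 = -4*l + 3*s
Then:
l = 241/28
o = 7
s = 71/7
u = -4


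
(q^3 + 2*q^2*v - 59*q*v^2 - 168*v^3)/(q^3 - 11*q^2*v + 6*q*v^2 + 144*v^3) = (q + 7*v)/(q - 6*v)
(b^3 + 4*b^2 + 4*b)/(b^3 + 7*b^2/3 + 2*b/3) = 3*(b + 2)/(3*b + 1)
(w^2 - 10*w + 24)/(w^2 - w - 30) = (w - 4)/(w + 5)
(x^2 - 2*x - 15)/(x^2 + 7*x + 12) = (x - 5)/(x + 4)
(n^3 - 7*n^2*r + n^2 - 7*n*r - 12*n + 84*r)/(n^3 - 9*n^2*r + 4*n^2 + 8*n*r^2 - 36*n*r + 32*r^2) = (n^2 - 7*n*r - 3*n + 21*r)/(n^2 - 9*n*r + 8*r^2)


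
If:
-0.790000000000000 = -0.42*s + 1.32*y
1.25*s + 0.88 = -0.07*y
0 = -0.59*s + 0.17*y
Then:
No Solution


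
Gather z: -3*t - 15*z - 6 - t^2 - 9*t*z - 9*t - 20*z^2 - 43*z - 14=-t^2 - 12*t - 20*z^2 + z*(-9*t - 58) - 20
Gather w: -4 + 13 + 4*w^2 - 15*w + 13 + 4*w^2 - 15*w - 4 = 8*w^2 - 30*w + 18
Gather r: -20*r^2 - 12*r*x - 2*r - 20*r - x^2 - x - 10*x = -20*r^2 + r*(-12*x - 22) - x^2 - 11*x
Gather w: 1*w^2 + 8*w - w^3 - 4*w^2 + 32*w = -w^3 - 3*w^2 + 40*w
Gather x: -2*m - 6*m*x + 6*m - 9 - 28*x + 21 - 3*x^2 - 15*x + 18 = 4*m - 3*x^2 + x*(-6*m - 43) + 30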